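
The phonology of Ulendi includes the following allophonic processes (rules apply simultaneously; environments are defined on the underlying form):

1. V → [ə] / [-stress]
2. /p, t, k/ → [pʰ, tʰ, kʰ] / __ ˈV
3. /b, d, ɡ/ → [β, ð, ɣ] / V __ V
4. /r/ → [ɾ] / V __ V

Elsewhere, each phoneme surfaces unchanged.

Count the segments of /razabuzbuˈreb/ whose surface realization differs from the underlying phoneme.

6

Segments that undergo a rule: /a/ → [ə] (rule 1); /a/ → [ə] (rule 1); /b/ → [β] (rule 3); /u/ → [ə] (rule 1); /u/ → [ə] (rule 1); /r/ → [ɾ] (rule 4).
All other segments surface unchanged.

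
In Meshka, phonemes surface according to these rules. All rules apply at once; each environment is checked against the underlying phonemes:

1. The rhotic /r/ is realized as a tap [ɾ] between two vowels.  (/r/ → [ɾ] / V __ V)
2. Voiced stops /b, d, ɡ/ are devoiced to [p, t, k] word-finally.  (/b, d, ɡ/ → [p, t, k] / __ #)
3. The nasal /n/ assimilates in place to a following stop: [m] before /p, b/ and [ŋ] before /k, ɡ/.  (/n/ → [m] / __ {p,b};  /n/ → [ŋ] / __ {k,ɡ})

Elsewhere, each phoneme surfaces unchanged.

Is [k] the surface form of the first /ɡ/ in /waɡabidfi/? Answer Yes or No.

No

/ɡ/ (between /a/ and /a/): rule 2 targets it, but not word-finally → unchanged [ɡ].
The actual realization is [ɡ], not [k].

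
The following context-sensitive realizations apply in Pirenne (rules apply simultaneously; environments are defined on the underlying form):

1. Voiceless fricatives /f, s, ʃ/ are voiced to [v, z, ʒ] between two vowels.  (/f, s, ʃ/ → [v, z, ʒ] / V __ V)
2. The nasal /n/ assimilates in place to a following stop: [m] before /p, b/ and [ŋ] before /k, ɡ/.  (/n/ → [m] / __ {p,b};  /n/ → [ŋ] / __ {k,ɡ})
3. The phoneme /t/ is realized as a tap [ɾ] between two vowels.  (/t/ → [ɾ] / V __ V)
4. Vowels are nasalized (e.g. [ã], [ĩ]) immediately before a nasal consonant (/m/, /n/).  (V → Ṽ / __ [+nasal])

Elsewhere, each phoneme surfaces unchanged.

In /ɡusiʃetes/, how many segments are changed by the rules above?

Segments that undergo a rule: /s/ → [z] (rule 1); /ʃ/ → [ʒ] (rule 1); /t/ → [ɾ] (rule 3).
All other segments surface unchanged.

3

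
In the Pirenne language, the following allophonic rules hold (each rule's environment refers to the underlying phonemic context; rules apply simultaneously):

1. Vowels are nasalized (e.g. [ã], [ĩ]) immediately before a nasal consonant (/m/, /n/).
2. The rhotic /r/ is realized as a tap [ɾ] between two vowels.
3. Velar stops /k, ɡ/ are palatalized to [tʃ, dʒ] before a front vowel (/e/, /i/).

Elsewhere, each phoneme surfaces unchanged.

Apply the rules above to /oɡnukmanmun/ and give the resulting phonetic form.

/o/ (word-initial): rule 1 targets it, but not before a nasal consonant → unchanged [o].
/ɡ/ — between /o/ and /n/; rule 3 does not apply here → [ɡ].
/u/ — between /n/ and /k/; rule 1 does not apply here → [u].
/k/ (between /u/ and /m/) fails the environment for rule 3, so it stays [k].
/a/ meets the environment for rule 1 (before a nasal consonant) → [ã].
/u/ meets the environment for rule 1 (before a nasal consonant) → [ũ].

[oɡnukmãnmũn]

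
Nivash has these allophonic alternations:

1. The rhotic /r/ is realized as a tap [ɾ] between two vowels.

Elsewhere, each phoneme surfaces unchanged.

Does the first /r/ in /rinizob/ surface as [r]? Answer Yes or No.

Yes

/r/ — word-initial; rule 1 does not apply here → [r].
The actual realization is [r], which matches [r].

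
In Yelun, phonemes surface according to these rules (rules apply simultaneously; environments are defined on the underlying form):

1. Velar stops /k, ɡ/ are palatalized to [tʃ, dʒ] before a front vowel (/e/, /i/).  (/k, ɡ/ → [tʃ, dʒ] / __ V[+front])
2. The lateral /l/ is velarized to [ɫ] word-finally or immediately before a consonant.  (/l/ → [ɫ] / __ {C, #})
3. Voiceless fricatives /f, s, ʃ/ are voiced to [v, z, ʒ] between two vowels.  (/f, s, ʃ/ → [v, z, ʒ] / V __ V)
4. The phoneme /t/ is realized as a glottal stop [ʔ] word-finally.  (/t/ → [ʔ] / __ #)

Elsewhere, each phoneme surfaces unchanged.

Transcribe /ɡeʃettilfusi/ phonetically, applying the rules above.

[dʒeʒettiɫfuzi]

/ɡ/ — word-initial, before a front vowel — surfaces as [dʒ] (rule 1).
/e/ stays [e].
/ʃ/ (between /e/ and /e/): between two vowels, so rule 3 applies → [ʒ].
/e/ stays [e].
/t/ (between /e/ and /t/) fails the environment for rule 4, so it stays [t].
/t/ (between /t/ and /i/) fails the environment for rule 4, so it stays [t].
/i/ — not in any rule's target class → [i].
/l/ (between /i/ and /f/): word-finally or immediately before a consonant, so rule 2 applies → [ɫ].
/f/ (between /l/ and /u/): rule 3 targets it, but not between two vowels → unchanged [f].
/u/ (between /f/ and /s/): no rule targets it → [u].
/s/ meets the environment for rule 3 (between two vowels) → [z].
/i/ stays [i].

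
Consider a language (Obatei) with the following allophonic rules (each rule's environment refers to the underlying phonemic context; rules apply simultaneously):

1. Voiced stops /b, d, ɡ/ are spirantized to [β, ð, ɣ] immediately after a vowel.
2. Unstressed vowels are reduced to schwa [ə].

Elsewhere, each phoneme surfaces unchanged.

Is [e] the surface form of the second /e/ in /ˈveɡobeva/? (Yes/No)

/e/ meets the environment for rule 2 (in an unstressed syllable) → [ə].
The actual realization is [ə], not [e].

No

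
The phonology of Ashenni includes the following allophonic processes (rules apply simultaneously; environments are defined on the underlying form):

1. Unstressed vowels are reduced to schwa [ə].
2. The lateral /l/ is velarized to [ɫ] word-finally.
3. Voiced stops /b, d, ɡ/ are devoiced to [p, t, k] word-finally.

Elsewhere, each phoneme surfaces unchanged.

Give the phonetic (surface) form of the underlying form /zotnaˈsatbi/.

[zətnəˈsatbə]

Rule 1 applies to /o/ (between /z/ and /t/: in an unstressed syllable) → [ə].
/a/ meets the environment for rule 1 (in an unstressed syllable) → [ə].
/a/ (between /s/ and /t/) fails the environment for rule 1, so it stays [a].
/b/ (between /t/ and /i/): rule 3 targets it, but not word-finally → unchanged [b].
/i/ (word-final): in an unstressed syllable, so rule 1 applies → [ə].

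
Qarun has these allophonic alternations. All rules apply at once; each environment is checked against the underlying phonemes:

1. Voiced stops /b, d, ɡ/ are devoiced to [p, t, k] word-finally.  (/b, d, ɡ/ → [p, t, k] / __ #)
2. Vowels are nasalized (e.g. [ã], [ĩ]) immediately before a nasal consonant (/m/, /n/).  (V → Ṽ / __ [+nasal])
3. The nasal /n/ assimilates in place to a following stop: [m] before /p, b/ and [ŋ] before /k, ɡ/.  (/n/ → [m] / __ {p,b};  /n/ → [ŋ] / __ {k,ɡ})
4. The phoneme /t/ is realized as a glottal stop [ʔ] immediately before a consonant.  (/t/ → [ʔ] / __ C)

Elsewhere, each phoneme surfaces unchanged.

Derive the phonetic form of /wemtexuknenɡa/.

Rule 2 applies to /e/ (between /w/ and /m/: before a nasal consonant) → [ẽ].
/t/ — between /m/ and /e/; rule 4 does not apply here → [t].
/e/ (between /t/ and /x/) fails the environment for rule 2, so it stays [e].
/u/ (between /x/ and /k/): rule 2 targets it, but not before a nasal consonant → unchanged [u].
/n/ — between /k/ and /e/; rule 3 does not apply here → [n].
Rule 2 applies to /e/ (between /n/ and /n/: before a nasal consonant) → [ẽ].
/n/ (between /e/ and /ɡ/) occurs before a labial or velar stop → [ŋ] by rule 3.
/ɡ/ — between /n/ and /a/; rule 1 does not apply here → [ɡ].
/a/ (word-final) fails the environment for rule 2, so it stays [a].

[wẽmtexuknẽŋɡa]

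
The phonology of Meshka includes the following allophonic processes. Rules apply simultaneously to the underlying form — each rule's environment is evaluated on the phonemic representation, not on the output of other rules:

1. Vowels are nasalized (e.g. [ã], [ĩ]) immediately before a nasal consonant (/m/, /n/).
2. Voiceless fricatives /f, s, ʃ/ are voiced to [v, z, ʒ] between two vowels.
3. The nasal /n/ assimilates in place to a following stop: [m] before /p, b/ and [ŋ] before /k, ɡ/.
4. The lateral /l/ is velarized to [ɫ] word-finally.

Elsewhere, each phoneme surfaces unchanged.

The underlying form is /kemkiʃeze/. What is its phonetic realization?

[kẽmkiʒeze]

/k/ (word-initial) is unaffected → [k].
Rule 1 applies to /e/ (between /k/ and /m/: before a nasal consonant) → [ẽ].
/m/ — not in any rule's target class → [m].
/k/ (between /m/ and /i/) is unaffected → [k].
/i/ (between /k/ and /ʃ/) is in the target of rule 1 but the environment (before a nasal consonant) is not met → [i].
/ʃ/ — between /i/ and /e/, between two vowels — surfaces as [ʒ] (rule 2).
/e/ (between /ʃ/ and /z/): rule 1 targets it, but not before a nasal consonant → unchanged [e].
/z/ (between /e/ and /e/): no rule targets it → [z].
/e/ (word-final) is in the target of rule 1 but the environment (before a nasal consonant) is not met → [e].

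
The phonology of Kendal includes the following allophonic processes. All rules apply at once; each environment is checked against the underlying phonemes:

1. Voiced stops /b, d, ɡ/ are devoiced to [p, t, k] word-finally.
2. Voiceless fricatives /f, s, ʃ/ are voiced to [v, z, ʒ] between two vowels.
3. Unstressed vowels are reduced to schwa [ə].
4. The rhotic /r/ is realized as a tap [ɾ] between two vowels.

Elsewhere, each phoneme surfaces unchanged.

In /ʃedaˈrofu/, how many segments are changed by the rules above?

Segments that undergo a rule: /e/ → [ə] (rule 3); /a/ → [ə] (rule 3); /r/ → [ɾ] (rule 4); /f/ → [v] (rule 2); /u/ → [ə] (rule 3).
All other segments surface unchanged.

5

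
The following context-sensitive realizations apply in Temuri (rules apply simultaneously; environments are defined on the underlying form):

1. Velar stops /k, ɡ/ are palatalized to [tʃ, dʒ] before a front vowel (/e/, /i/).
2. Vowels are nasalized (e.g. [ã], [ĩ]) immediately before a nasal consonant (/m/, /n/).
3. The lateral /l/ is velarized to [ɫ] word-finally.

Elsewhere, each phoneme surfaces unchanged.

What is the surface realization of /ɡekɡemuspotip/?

[dʒekdʒẽmuspotip]

Rule 1 applies to /ɡ/ (word-initial: before a front vowel) → [dʒ].
/e/ (between /ɡ/ and /k/) fails the environment for rule 2, so it stays [e].
/k/ (between /e/ and /ɡ/) fails the environment for rule 1, so it stays [k].
/ɡ/ (between /k/ and /e/): before a front vowel, so rule 1 applies → [dʒ].
Rule 2 applies to /e/ (between /ɡ/ and /m/: before a nasal consonant) → [ẽ].
/m/ (between /e/ and /u/) is unaffected → [m].
/u/ (between /m/ and /s/) is in the target of rule 2 but the environment (before a nasal consonant) is not met → [u].
/s/ (between /u/ and /p/) is unaffected → [s].
/p/ — not in any rule's target class → [p].
/o/ — between /p/ and /t/; rule 2 does not apply here → [o].
/t/ (between /o/ and /i/): no rule targets it → [t].
/i/ (between /t/ and /p/) is in the target of rule 2 but the environment (before a nasal consonant) is not met → [i].
/p/ (word-final): no rule targets it → [p].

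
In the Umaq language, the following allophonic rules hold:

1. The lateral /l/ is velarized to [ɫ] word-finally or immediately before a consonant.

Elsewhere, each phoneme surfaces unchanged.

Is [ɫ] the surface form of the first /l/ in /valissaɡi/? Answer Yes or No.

No

/l/ — between /a/ and /i/; rule 1 does not apply here → [l].
The actual realization is [l], not [ɫ].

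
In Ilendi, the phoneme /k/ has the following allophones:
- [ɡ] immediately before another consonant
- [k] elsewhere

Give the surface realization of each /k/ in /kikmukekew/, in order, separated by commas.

[k], [ɡ], [k], [k]

Occurrence 1 (position 1): no conditioning environment matches → elsewhere allophone [k].
Occurrence 2 (position 3): immediately before another consonant → [ɡ].
Occurrence 3 (position 6): no conditioning environment matches → elsewhere allophone [k].
Occurrence 4 (position 8): no conditioning environment matches → elsewhere allophone [k].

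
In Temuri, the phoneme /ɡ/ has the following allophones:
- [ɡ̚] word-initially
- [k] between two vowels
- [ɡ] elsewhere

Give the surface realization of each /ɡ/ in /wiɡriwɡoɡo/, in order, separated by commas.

[ɡ], [ɡ], [k]

Occurrence 1 (position 3): no conditioning environment matches → elsewhere allophone [ɡ].
Occurrence 2 (position 7): no conditioning environment matches → elsewhere allophone [ɡ].
Occurrence 3 (position 9): between two vowels → [k].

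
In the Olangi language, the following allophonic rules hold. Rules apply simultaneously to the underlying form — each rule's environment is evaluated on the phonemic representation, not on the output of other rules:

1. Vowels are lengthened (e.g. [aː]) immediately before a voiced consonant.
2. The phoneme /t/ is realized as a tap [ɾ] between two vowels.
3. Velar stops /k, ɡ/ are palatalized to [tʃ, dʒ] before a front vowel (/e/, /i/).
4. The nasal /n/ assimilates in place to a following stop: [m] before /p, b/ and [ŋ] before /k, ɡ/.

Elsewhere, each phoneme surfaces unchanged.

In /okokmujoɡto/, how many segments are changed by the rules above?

2

Segments that undergo a rule: /u/ → [uː] (rule 1); /o/ → [oː] (rule 1).
All other segments surface unchanged.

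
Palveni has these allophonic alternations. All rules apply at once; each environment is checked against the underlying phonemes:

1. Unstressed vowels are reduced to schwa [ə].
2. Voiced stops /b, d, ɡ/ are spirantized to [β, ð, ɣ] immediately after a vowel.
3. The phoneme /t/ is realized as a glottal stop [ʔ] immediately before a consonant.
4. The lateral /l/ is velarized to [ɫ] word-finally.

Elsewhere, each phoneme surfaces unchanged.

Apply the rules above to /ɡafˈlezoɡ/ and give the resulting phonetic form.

/ɡ/ (word-initial) fails the environment for rule 2, so it stays [ɡ].
/a/ (between /ɡ/ and /f/) occurs in an unstressed syllable → [ə] by rule 1.
/f/ stays [f].
/l/ — between /f/ and /e/; rule 4 does not apply here → [l].
/e/ (between /l/ and /z/) fails the environment for rule 1, so it stays [e].
/z/ — not in any rule's target class → [z].
/o/ — between /z/ and /ɡ/, in an unstressed syllable — surfaces as [ə] (rule 1).
/ɡ/ meets the environment for rule 2 (immediately after a vowel) → [ɣ].

[ɡəfˈlezəɣ]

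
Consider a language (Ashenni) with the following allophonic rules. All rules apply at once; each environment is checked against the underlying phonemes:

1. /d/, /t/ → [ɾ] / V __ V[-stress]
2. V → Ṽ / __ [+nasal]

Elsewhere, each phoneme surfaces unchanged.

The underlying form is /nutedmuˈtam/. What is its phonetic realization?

/n/ (word-initial) is unaffected → [n].
/u/ — between /n/ and /t/; rule 2 does not apply here → [u].
/t/ meets the environment for rule 1 (between a vowel and a following unstressed vowel) → [ɾ].
/e/ (between /t/ and /d/) fails the environment for rule 2, so it stays [e].
/d/ — between /e/ and /m/; rule 1 does not apply here → [d].
/m/ — not in any rule's target class → [m].
/u/ (between /m/ and /t/): rule 2 targets it, but not before a nasal consonant → unchanged [u].
/t/ (between /u/ and /a/) is in the target of rule 1 but the environment (between a vowel and a following unstressed vowel) is not met → [t].
/a/ — between /t/ and /m/, before a nasal consonant — surfaces as [ã] (rule 2).
/m/ — not in any rule's target class → [m].

[nuɾedmuˈtãm]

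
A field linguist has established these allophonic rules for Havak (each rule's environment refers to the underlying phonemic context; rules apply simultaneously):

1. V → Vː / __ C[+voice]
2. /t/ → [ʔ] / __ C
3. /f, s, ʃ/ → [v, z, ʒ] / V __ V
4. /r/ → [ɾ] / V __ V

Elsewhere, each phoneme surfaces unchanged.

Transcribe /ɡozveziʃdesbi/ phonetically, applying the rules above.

[ɡoːzveːziʃdesbi]

/o/ (between /ɡ/ and /z/): before a voiced consonant, so rule 1 applies → [oː].
/e/ (between /v/ and /z/) occurs before a voiced consonant → [eː] by rule 1.
/i/ (between /z/ and /ʃ/) is in the target of rule 1 but the environment (before a voiced consonant) is not met → [i].
/ʃ/ — between /i/ and /d/; rule 3 does not apply here → [ʃ].
/e/ — between /d/ and /s/; rule 1 does not apply here → [e].
/s/ (between /e/ and /b/) fails the environment for rule 3, so it stays [s].
/i/ (word-final): rule 1 targets it, but not before a voiced consonant → unchanged [i].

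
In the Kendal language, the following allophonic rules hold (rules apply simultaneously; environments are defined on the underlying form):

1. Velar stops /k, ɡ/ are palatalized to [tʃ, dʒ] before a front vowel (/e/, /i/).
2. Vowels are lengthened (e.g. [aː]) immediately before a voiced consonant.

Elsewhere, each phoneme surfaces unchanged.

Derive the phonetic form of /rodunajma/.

[roːduːnaːjma]

/r/ (word-initial): no rule targets it → [r].
/o/ meets the environment for rule 2 (before a voiced consonant) → [oː].
/d/ (between /o/ and /u/) is unaffected → [d].
/u/ meets the environment for rule 2 (before a voiced consonant) → [uː].
/n/ (between /u/ and /a/): no rule targets it → [n].
/a/ meets the environment for rule 2 (before a voiced consonant) → [aː].
/j/ — not in any rule's target class → [j].
/m/ (between /j/ and /a/): no rule targets it → [m].
/a/ (word-final) is in the target of rule 2 but the environment (before a voiced consonant) is not met → [a].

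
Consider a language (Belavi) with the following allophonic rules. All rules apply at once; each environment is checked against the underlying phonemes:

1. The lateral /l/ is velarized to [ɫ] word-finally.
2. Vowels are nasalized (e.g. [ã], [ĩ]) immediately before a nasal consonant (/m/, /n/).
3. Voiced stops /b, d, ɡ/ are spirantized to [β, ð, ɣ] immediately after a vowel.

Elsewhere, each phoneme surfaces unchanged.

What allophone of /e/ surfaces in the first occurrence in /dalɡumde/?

[e]

/e/ (word-final): rule 2 targets it, but not before a nasal consonant → unchanged [e].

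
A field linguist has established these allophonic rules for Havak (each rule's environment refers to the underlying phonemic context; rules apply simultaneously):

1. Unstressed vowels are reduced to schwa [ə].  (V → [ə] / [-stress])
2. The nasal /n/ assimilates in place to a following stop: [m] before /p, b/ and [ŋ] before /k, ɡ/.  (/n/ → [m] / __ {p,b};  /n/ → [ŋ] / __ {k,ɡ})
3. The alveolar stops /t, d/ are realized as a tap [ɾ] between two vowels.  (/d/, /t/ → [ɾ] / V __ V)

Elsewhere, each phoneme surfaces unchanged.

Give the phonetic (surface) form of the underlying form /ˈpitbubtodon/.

/p/ — not in any rule's target class → [p].
/i/ (between /p/ and /t/) is in the target of rule 1 but the environment (in an unstressed syllable) is not met → [i].
/t/ (between /i/ and /b/) is in the target of rule 3 but the environment (between two vowels) is not met → [t].
/b/ stays [b].
/u/ (between /b/ and /b/): in an unstressed syllable, so rule 1 applies → [ə].
/b/ (between /u/ and /t/): no rule targets it → [b].
/t/ — between /b/ and /o/; rule 3 does not apply here → [t].
Rule 1 applies to /o/ (between /t/ and /d/: in an unstressed syllable) → [ə].
/d/ (between /o/ and /o/): between two vowels, so rule 3 applies → [ɾ].
/o/ meets the environment for rule 1 (in an unstressed syllable) → [ə].
/n/ (word-final) fails the environment for rule 2, so it stays [n].

[ˈpitbəbtəɾən]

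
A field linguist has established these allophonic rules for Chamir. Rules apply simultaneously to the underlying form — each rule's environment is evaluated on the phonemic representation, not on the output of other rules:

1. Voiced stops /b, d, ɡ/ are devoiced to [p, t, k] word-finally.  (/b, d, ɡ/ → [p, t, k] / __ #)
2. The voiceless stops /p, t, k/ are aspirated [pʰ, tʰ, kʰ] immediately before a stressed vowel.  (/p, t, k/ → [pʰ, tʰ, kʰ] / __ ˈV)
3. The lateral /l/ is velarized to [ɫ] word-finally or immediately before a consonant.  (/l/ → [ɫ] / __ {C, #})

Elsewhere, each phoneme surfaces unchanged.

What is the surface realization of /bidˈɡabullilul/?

[bidˈɡabuɫliluɫ]

/b/ (word-initial) is in the target of rule 1 but the environment (word-finally) is not met → [b].
/d/ (between /i/ and /ɡ/) fails the environment for rule 1, so it stays [d].
/ɡ/ (between /d/ and /a/): rule 1 targets it, but not word-finally → unchanged [ɡ].
/b/ (between /a/ and /u/): rule 1 targets it, but not word-finally → unchanged [b].
/l/ (between /u/ and /l/) occurs word-finally or immediately before a consonant → [ɫ] by rule 3.
/l/ — between /l/ and /i/; rule 3 does not apply here → [l].
/l/ (between /i/ and /u/) fails the environment for rule 3, so it stays [l].
/l/ (word-final): word-finally or immediately before a consonant, so rule 3 applies → [ɫ].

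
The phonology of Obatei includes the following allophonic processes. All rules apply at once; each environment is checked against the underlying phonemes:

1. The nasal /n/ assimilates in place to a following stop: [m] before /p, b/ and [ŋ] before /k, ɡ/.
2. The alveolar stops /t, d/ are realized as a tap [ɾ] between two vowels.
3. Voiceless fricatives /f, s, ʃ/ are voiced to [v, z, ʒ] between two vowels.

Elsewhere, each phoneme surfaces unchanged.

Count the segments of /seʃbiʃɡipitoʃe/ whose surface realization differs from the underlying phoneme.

2

Segments that undergo a rule: /t/ → [ɾ] (rule 2); /ʃ/ → [ʒ] (rule 3).
All other segments surface unchanged.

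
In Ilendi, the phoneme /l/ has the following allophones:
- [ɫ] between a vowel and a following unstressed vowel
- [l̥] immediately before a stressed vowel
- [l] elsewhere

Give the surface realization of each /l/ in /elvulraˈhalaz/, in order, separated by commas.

[l], [l], [ɫ]

Occurrence 1 (position 2): no conditioning environment matches → elsewhere allophone [l].
Occurrence 2 (position 5): no conditioning environment matches → elsewhere allophone [l].
Occurrence 3 (position 10): between a vowel and a following unstressed vowel → [ɫ].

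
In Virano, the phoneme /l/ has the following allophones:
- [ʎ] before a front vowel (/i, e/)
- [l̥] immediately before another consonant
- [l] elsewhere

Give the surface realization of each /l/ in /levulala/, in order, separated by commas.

[ʎ], [l], [l]

Occurrence 1 (position 1): before a front vowel (/i, e/) → [ʎ].
Occurrence 2 (position 5): no conditioning environment matches → elsewhere allophone [l].
Occurrence 3 (position 7): no conditioning environment matches → elsewhere allophone [l].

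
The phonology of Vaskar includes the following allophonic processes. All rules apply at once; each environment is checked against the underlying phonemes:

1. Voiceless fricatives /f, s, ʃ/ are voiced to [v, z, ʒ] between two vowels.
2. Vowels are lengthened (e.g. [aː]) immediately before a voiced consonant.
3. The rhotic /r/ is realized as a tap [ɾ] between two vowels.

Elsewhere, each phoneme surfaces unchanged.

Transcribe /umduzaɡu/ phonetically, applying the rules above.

/u/ (word-initial) occurs before a voiced consonant → [uː] by rule 2.
/m/ (between /u/ and /d/): no rule targets it → [m].
/d/ stays [d].
/u/ (between /d/ and /z/) occurs before a voiced consonant → [uː] by rule 2.
/z/ (between /u/ and /a/) is unaffected → [z].
/a/ — between /z/ and /ɡ/, before a voiced consonant — surfaces as [aː] (rule 2).
/ɡ/ (between /a/ and /u/) is unaffected → [ɡ].
/u/ — word-final; rule 2 does not apply here → [u].

[uːmduːzaːɡu]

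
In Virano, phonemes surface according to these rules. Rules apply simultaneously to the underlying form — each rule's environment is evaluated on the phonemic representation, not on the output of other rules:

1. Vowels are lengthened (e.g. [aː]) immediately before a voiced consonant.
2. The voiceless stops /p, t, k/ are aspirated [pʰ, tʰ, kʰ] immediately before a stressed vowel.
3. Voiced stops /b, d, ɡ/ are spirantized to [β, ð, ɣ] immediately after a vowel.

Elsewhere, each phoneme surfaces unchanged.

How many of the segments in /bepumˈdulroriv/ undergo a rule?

Segments that undergo a rule: /u/ → [uː] (rule 1); /u/ → [uː] (rule 1); /o/ → [oː] (rule 1); /i/ → [iː] (rule 1).
All other segments surface unchanged.

4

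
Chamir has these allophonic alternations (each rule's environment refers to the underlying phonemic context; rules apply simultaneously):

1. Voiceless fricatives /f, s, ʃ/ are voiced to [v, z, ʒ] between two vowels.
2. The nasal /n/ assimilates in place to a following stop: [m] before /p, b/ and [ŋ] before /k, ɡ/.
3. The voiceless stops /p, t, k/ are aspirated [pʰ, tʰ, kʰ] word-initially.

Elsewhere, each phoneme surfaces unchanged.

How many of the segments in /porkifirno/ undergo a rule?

2

Segments that undergo a rule: /p/ → [pʰ] (rule 3); /f/ → [v] (rule 1).
All other segments surface unchanged.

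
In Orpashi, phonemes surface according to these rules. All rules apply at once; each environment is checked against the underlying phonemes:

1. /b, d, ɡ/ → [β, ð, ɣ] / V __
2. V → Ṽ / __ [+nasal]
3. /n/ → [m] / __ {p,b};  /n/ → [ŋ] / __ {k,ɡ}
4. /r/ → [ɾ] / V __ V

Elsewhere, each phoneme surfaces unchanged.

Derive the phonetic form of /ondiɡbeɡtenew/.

[õndiɣbeɣtẽnew]

/o/ — word-initial, before a nasal consonant — surfaces as [õ] (rule 2).
/n/ — between /o/ and /d/; rule 3 does not apply here → [n].
/d/ — between /n/ and /i/; rule 1 does not apply here → [d].
/i/ (between /d/ and /ɡ/) fails the environment for rule 2, so it stays [i].
/ɡ/ meets the environment for rule 1 (immediately after a vowel) → [ɣ].
/b/ (between /ɡ/ and /e/) fails the environment for rule 1, so it stays [b].
/e/ (between /b/ and /ɡ/) is in the target of rule 2 but the environment (before a nasal consonant) is not met → [e].
/ɡ/ (between /e/ and /t/): immediately after a vowel, so rule 1 applies → [ɣ].
/t/ — not in any rule's target class → [t].
/e/ meets the environment for rule 2 (before a nasal consonant) → [ẽ].
/n/ (between /e/ and /e/): rule 3 targets it, but not before a labial or velar stop → unchanged [n].
/e/ — between /n/ and /w/; rule 2 does not apply here → [e].
/w/ stays [w].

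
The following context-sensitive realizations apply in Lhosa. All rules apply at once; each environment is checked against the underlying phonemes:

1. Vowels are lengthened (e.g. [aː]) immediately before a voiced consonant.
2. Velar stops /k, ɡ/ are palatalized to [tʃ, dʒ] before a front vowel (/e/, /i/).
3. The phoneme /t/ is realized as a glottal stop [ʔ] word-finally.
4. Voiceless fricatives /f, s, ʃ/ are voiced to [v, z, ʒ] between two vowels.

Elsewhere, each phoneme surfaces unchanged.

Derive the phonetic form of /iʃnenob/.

[iʃneːnoːb]

/i/ (word-initial) is in the target of rule 1 but the environment (before a voiced consonant) is not met → [i].
/ʃ/ — between /i/ and /n/; rule 4 does not apply here → [ʃ].
/n/ (between /ʃ/ and /e/): no rule targets it → [n].
Rule 1 applies to /e/ (between /n/ and /n/: before a voiced consonant) → [eː].
/n/ (between /e/ and /o/) is unaffected → [n].
/o/ (between /n/ and /b/): before a voiced consonant, so rule 1 applies → [oː].
/b/ — not in any rule's target class → [b].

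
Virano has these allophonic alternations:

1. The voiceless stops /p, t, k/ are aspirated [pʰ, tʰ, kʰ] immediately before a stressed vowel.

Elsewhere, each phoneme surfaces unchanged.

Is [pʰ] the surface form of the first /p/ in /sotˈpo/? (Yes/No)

Yes

/p/ (between /t/ and /o/): immediately before a stressed vowel, so rule 1 applies → [pʰ].
The actual realization is [pʰ], which matches [pʰ].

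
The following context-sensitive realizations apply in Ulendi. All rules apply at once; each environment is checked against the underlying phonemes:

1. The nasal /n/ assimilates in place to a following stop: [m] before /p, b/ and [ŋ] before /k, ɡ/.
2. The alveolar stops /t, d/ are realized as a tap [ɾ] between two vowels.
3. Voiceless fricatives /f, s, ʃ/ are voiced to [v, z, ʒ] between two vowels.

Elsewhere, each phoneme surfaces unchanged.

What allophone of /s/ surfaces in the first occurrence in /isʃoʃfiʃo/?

/s/ — between /i/ and /ʃ/; rule 3 does not apply here → [s].

[s]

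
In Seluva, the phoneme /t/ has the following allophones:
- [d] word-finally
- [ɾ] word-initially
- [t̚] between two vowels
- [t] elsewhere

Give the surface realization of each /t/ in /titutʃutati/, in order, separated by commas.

[ɾ], [t̚], [t], [t̚], [t̚]

Occurrence 1 (position 1): word-initially → [ɾ].
Occurrence 2 (position 3): between two vowels → [t̚].
Occurrence 3 (position 5): no conditioning environment matches → elsewhere allophone [t].
Occurrence 4 (position 8): between two vowels → [t̚].
Occurrence 5 (position 10): between two vowels → [t̚].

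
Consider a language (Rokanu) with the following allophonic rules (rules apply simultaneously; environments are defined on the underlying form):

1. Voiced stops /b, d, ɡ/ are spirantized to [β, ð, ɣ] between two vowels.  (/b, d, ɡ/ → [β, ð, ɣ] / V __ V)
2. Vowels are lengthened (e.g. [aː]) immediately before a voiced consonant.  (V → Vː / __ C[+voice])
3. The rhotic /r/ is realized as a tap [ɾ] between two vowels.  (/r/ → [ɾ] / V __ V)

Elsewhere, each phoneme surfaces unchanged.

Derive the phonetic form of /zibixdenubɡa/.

[ziːβixdeːnuːbɡa]

/z/ stays [z].
Rule 2 applies to /i/ (between /z/ and /b/: before a voiced consonant) → [iː].
/b/ — between /i/ and /i/, between two vowels — surfaces as [β] (rule 1).
/i/ (between /b/ and /x/) is in the target of rule 2 but the environment (before a voiced consonant) is not met → [i].
/x/ — not in any rule's target class → [x].
/d/ (between /x/ and /e/) is in the target of rule 1 but the environment (between two vowels) is not met → [d].
/e/ (between /d/ and /n/): before a voiced consonant, so rule 2 applies → [eː].
/n/ stays [n].
/u/ meets the environment for rule 2 (before a voiced consonant) → [uː].
/b/ (between /u/ and /ɡ/): rule 1 targets it, but not between two vowels → unchanged [b].
/ɡ/ — between /b/ and /a/; rule 1 does not apply here → [ɡ].
/a/ (word-final) fails the environment for rule 2, so it stays [a].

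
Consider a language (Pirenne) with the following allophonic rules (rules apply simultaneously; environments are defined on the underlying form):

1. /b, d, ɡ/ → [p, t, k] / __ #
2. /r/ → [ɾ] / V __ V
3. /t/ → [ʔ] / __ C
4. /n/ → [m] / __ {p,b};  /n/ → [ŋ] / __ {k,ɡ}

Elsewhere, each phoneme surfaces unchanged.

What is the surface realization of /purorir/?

[puɾoɾir]

/p/ (word-initial): no rule targets it → [p].
/u/ — not in any rule's target class → [u].
/r/ (between /u/ and /o/) occurs between two vowels → [ɾ] by rule 2.
/o/ — not in any rule's target class → [o].
/r/ (between /o/ and /i/): between two vowels, so rule 2 applies → [ɾ].
/i/ (between /r/ and /r/): no rule targets it → [i].
/r/ (word-final): rule 2 targets it, but not between two vowels → unchanged [r].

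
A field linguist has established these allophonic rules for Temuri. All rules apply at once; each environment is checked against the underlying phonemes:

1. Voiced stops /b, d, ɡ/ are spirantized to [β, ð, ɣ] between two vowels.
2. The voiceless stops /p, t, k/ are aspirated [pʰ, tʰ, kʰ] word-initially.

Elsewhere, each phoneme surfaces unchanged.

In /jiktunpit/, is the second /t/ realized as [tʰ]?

No

/t/ — word-final; rule 2 does not apply here → [t].
The actual realization is [t], not [tʰ].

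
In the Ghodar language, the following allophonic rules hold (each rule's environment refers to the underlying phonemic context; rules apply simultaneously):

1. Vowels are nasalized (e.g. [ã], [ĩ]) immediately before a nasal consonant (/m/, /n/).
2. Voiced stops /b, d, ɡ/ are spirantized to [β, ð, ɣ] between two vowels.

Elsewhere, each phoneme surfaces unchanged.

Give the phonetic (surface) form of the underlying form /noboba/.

/n/ (word-initial) is unaffected → [n].
/o/ — between /n/ and /b/; rule 1 does not apply here → [o].
/b/ (between /o/ and /o/) occurs between two vowels → [β] by rule 2.
/o/ (between /b/ and /b/): rule 1 targets it, but not before a nasal consonant → unchanged [o].
/b/ meets the environment for rule 2 (between two vowels) → [β].
/a/ (word-final) fails the environment for rule 1, so it stays [a].

[noβoβa]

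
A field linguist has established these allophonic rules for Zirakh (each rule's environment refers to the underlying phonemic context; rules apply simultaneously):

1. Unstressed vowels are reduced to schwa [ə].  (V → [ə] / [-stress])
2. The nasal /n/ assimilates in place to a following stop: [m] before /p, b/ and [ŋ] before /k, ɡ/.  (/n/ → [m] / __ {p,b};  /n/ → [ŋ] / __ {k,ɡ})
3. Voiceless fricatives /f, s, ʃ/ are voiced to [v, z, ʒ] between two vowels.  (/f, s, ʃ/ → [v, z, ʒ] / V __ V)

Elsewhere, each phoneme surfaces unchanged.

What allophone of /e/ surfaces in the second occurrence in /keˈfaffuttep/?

[ə]

Rule 1 applies to /e/ (between /t/ and /p/: in an unstressed syllable) → [ə].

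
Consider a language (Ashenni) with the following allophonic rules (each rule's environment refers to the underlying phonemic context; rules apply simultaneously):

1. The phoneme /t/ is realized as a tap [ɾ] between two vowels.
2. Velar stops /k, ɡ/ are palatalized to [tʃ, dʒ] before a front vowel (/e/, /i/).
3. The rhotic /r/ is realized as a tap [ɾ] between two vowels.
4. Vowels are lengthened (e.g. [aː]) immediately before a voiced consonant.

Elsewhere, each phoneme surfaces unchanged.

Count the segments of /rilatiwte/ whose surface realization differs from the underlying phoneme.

Segments that undergo a rule: /i/ → [iː] (rule 4); /t/ → [ɾ] (rule 1); /i/ → [iː] (rule 4).
All other segments surface unchanged.

3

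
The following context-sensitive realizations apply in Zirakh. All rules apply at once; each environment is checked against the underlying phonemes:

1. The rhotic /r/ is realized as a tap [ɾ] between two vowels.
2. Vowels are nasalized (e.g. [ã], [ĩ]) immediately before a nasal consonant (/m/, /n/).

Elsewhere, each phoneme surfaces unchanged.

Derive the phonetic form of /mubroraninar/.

/m/ stays [m].
/u/ (between /m/ and /b/): rule 2 targets it, but not before a nasal consonant → unchanged [u].
/b/ (between /u/ and /r/) is unaffected → [b].
/r/ (between /b/ and /o/) is in the target of rule 1 but the environment (between two vowels) is not met → [r].
/o/ (between /r/ and /r/): rule 2 targets it, but not before a nasal consonant → unchanged [o].
Rule 1 applies to /r/ (between /o/ and /a/: between two vowels) → [ɾ].
Rule 2 applies to /a/ (between /r/ and /n/: before a nasal consonant) → [ã].
/n/ — not in any rule's target class → [n].
/i/ (between /n/ and /n/): before a nasal consonant, so rule 2 applies → [ĩ].
/n/ (between /i/ and /a/): no rule targets it → [n].
/a/ (between /n/ and /r/) fails the environment for rule 2, so it stays [a].
/r/ (word-final) is in the target of rule 1 but the environment (between two vowels) is not met → [r].

[mubroɾãnĩnar]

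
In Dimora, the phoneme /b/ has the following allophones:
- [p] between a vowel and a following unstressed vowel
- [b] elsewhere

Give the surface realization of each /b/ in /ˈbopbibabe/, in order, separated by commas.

Occurrence 1 (position 1): no conditioning environment matches → elsewhere allophone [b].
Occurrence 2 (position 4): no conditioning environment matches → elsewhere allophone [b].
Occurrence 3 (position 6): between a vowel and a following unstressed vowel → [p].
Occurrence 4 (position 8): between a vowel and a following unstressed vowel → [p].

[b], [b], [p], [p]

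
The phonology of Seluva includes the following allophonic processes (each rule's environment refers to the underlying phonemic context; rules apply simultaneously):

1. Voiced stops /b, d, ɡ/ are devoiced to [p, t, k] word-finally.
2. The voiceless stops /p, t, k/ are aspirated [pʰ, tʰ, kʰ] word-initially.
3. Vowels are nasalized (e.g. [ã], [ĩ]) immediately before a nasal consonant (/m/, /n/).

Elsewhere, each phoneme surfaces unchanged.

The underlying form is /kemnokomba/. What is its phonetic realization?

[kʰẽmnokõmba]

/k/ meets the environment for rule 2 (word-initially) → [kʰ].
/e/ — between /k/ and /m/, before a nasal consonant — surfaces as [ẽ] (rule 3).
/m/ (between /e/ and /n/): no rule targets it → [m].
/n/ — not in any rule's target class → [n].
/o/ (between /n/ and /k/) fails the environment for rule 3, so it stays [o].
/k/ (between /o/ and /o/): rule 2 targets it, but not word-initially → unchanged [k].
Rule 3 applies to /o/ (between /k/ and /m/: before a nasal consonant) → [õ].
/m/ — not in any rule's target class → [m].
/b/ (between /m/ and /a/) is in the target of rule 1 but the environment (word-finally) is not met → [b].
/a/ (word-final) is in the target of rule 3 but the environment (before a nasal consonant) is not met → [a].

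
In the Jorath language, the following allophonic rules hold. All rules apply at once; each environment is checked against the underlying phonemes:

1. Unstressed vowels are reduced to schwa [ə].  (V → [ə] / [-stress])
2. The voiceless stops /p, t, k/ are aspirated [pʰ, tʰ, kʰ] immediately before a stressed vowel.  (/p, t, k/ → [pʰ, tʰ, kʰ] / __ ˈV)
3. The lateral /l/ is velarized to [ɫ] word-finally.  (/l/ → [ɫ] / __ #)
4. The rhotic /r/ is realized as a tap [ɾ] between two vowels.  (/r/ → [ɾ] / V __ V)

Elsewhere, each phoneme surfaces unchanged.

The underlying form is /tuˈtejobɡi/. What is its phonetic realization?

/t/ (word-initial): rule 2 targets it, but not immediately before a stressed vowel → unchanged [t].
Rule 1 applies to /u/ (between /t/ and /t/: in an unstressed syllable) → [ə].
/t/ meets the environment for rule 2 (immediately before a stressed vowel) → [tʰ].
/e/ (between /t/ and /j/) fails the environment for rule 1, so it stays [e].
/j/ — not in any rule's target class → [j].
/o/ — between /j/ and /b/, in an unstressed syllable — surfaces as [ə] (rule 1).
/b/ — not in any rule's target class → [b].
/ɡ/ (between /b/ and /i/): no rule targets it → [ɡ].
Rule 1 applies to /i/ (word-final: in an unstressed syllable) → [ə].

[təˈtʰejəbɡə]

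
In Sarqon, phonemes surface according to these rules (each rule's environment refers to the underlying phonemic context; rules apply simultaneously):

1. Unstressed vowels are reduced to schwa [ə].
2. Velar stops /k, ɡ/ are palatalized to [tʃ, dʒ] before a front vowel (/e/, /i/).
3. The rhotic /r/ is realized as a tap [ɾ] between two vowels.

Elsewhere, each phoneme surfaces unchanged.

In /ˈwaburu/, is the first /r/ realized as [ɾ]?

Yes

Rule 3 applies to /r/ (between /u/ and /u/: between two vowels) → [ɾ].
The actual realization is [ɾ], which matches [ɾ].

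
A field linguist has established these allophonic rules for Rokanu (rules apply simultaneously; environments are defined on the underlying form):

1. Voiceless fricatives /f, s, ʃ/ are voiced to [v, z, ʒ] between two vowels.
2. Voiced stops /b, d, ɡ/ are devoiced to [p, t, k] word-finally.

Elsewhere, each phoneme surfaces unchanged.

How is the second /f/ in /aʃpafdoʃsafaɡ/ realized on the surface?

[v]

/f/ — between /a/ and /a/, between two vowels — surfaces as [v] (rule 1).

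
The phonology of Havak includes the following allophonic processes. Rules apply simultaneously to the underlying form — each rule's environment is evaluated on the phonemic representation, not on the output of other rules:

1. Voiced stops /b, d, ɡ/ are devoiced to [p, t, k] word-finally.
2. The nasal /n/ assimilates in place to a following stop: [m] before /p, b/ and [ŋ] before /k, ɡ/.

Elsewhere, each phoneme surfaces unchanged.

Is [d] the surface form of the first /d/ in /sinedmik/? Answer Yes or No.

/d/ — between /e/ and /m/; rule 1 does not apply here → [d].
The actual realization is [d], which matches [d].

Yes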